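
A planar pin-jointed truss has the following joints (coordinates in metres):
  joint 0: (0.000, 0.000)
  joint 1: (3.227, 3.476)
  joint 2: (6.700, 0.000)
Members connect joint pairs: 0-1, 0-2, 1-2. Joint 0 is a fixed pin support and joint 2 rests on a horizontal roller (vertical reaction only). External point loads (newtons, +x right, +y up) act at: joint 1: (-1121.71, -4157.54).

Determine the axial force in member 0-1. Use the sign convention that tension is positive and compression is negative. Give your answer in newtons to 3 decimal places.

-3734.701

N=3 nodes, M=3 members, R=3 reactions → 2N=6, M+R=6
member 0 (0-1): L=4.7430, (cx,cy)=(0.6804,0.7329)
member 1 (0-2): L=6.7000, (cx,cy)=(1.0000,0.0000)
member 2 (1-2): L=4.9137, (cx,cy)=(0.7068,-0.7074)
solve A·x = −loads:
  F[0-1] = -3734.7007 N (compression)
  F[0-2] = +1419.2692 N (tension)
  F[1-2] = -2008.0168 N (compression)
  Rx@0 = +1121.7100 N
  Ry@0 = +2737.0448 N
  Ry@2 = +1420.4952 N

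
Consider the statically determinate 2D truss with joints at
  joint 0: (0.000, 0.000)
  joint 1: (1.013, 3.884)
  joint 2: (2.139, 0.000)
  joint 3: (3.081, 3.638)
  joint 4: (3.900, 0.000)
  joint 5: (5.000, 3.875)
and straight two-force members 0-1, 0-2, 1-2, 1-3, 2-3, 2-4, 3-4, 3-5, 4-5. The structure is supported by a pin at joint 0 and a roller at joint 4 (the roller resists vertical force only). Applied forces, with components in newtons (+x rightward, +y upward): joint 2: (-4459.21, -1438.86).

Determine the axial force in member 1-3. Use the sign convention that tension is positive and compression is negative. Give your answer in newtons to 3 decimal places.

-373.196

N=6 nodes, M=9 members, R=3 reactions → 2N=12, M+R=12
member 0 (0-1): L=4.0139, (cx,cy)=(0.2524,0.9676)
member 1 (0-2): L=2.1390, (cx,cy)=(1.0000,0.0000)
member 2 (1-2): L=4.0439, (cx,cy)=(0.2784,-0.9605)
member 3 (1-3): L=2.0826, (cx,cy)=(0.9930,-0.1181)
member 4 (2-3): L=3.7580, (cx,cy)=(0.2507,0.9681)
member 5 (2-4): L=1.7610, (cx,cy)=(1.0000,0.0000)
member 6 (3-4): L=3.7290, (cx,cy)=(0.2196,-0.9756)
member 7 (3-5): L=1.9336, (cx,cy)=(0.9925,0.1226)
member 8 (4-5): L=4.0281, (cx,cy)=(0.2731,0.9620)
solve A·x = −loads:
  F[0-1] = -671.4346 N (compression)
  F[0-2] = -4289.7592 N (compression)
  F[1-2] = +722.3504 N (tension)
  F[1-3] = -373.1964 N (compression)
  F[2-3] = +769.6486 N (tension)
  F[2-4] = +177.6585 N (tension)
  F[3-4] = -808.9098 N (compression)
  F[3-5] = -0.0000 N (compression)
  F[4-5] = +0.0000 N (tension)
  Rx@0 = +4459.2100 N
  Ry@0 = +649.7006 N
  Ry@4 = +789.1594 N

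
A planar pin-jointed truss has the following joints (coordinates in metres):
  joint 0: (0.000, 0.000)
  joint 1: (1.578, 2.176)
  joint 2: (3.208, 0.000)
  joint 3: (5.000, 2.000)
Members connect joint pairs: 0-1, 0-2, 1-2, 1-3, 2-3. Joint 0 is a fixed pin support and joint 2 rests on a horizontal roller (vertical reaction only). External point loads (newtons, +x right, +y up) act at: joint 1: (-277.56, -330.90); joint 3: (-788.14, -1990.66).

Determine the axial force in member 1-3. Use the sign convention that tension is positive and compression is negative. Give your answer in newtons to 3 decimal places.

N=4 nodes, M=5 members, R=3 reactions → 2N=8, M+R=8
member 0 (0-1): L=2.6879, (cx,cy)=(0.5871,0.8095)
member 1 (0-2): L=3.2080, (cx,cy)=(1.0000,0.0000)
member 2 (1-2): L=2.7188, (cx,cy)=(0.5995,-0.8004)
member 3 (1-3): L=3.4265, (cx,cy)=(0.9987,-0.0514)
member 4 (2-3): L=2.6854, (cx,cy)=(0.6673,0.7448)
solve A·x = −loads:
  F[0-1] = +326.3935 N (tension)
  F[0-2] = -1257.3143 N (compression)
  F[1-2] = -804.7363 N (compression)
  F[1-3] = +952.8949 N (tension)
  F[2-3] = -2607.1217 N (compression)
  Rx@0 = +1065.7000 N
  Ry@0 = -264.2285 N
  Ry@2 = +2585.7885 N

952.895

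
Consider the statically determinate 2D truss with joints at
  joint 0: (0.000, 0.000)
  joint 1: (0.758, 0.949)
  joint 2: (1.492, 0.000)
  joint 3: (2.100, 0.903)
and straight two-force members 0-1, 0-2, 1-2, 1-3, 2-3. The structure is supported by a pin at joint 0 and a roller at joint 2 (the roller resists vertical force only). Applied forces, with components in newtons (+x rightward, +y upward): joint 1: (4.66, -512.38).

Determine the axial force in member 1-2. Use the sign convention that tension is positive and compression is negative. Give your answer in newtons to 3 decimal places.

N=4 nodes, M=5 members, R=3 reactions → 2N=8, M+R=8
member 0 (0-1): L=1.2146, (cx,cy)=(0.6241,0.7814)
member 1 (0-2): L=1.4920, (cx,cy)=(1.0000,0.0000)
member 2 (1-2): L=1.1997, (cx,cy)=(0.6118,-0.7910)
member 3 (1-3): L=1.3428, (cx,cy)=(0.9994,-0.0343)
member 4 (2-3): L=1.0886, (cx,cy)=(0.5585,0.8295)
solve A·x = −loads:
  F[0-1] = -318.8133 N (compression)
  F[0-2] = +203.6290 N (tension)
  F[1-2] = -332.8341 N (compression)
  F[1-3] = +0.0000 N (tension)
  F[2-3] = -0.0000 N (compression)
  Rx@0 = -4.6600 N
  Ry@0 = +249.1049 N
  Ry@2 = +263.2751 N

-332.834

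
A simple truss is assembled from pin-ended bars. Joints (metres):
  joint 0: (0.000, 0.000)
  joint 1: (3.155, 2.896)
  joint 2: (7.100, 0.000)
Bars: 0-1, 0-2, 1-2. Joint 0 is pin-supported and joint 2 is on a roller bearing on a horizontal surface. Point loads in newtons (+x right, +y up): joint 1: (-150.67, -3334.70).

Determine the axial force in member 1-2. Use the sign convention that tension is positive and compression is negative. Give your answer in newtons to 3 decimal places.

-2400.240

N=3 nodes, M=3 members, R=3 reactions → 2N=6, M+R=6
member 0 (0-1): L=4.2826, (cx,cy)=(0.7367,0.6762)
member 1 (0-2): L=7.1000, (cx,cy)=(1.0000,0.0000)
member 2 (1-2): L=4.8939, (cx,cy)=(0.8061,-0.5918)
solve A·x = −loads:
  F[0-1] = -2830.9195 N (compression)
  F[0-2] = +1934.8639 N (tension)
  F[1-2] = -2400.2403 N (compression)
  Rx@0 = +150.6700 N
  Ry@0 = +1914.3284 N
  Ry@2 = +1420.3716 N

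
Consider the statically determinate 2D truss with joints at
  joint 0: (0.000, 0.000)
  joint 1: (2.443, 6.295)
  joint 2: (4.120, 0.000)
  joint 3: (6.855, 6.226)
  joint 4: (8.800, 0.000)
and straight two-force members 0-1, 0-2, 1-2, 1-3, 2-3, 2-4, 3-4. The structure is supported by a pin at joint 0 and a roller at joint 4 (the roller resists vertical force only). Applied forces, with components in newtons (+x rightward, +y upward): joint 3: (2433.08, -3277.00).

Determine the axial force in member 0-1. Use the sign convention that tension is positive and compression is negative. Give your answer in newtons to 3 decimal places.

1069.568

N=5 nodes, M=7 members, R=3 reactions → 2N=10, M+R=10
member 0 (0-1): L=6.7524, (cx,cy)=(0.3618,0.9323)
member 1 (0-2): L=4.1200, (cx,cy)=(1.0000,0.0000)
member 2 (1-2): L=6.5145, (cx,cy)=(0.2574,-0.9663)
member 3 (1-3): L=4.4125, (cx,cy)=(0.9999,-0.0156)
member 4 (2-3): L=6.8002, (cx,cy)=(0.4022,0.9156)
member 5 (2-4): L=4.6800, (cx,cy)=(1.0000,0.0000)
member 6 (3-4): L=6.5227, (cx,cy)=(0.2982,-0.9545)
solve A·x = −loads:
  F[0-1] = +1069.5680 N (tension)
  F[0-2] = +2046.1148 N (tension)
  F[1-2] = -1042.4949 N (compression)
  F[1-3] = +655.4084 N (tension)
  F[2-3] = +1100.2734 N (tension)
  F[2-4] = +1335.2311 N (tension)
  F[3-4] = -4477.8210 N (compression)
  Rx@0 = -2433.0800 N
  Ry@0 = -997.1126 N
  Ry@4 = +4274.1126 N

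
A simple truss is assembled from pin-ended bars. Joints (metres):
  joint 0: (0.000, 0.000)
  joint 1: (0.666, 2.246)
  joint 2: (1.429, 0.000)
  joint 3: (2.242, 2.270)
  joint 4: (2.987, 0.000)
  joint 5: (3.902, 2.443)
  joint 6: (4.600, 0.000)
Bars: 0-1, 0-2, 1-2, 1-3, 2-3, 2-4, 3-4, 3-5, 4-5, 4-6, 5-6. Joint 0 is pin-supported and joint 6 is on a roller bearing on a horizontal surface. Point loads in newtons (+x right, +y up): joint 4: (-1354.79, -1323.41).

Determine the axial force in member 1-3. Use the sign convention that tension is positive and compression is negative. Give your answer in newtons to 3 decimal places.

N=7 nodes, M=11 members, R=3 reactions → 2N=14, M+R=14
member 0 (0-1): L=2.3427, (cx,cy)=(0.2843,0.9587)
member 1 (0-2): L=1.4290, (cx,cy)=(1.0000,0.0000)
member 2 (1-2): L=2.3721, (cx,cy)=(0.3217,-0.9469)
member 3 (1-3): L=1.5762, (cx,cy)=(0.9999,0.0152)
member 4 (2-3): L=2.4112, (cx,cy)=(0.3372,0.9414)
member 5 (2-4): L=1.5580, (cx,cy)=(1.0000,0.0000)
member 6 (3-4): L=2.3891, (cx,cy)=(0.3118,-0.9501)
member 7 (3-5): L=1.6690, (cx,cy)=(0.9946,0.1037)
member 8 (4-5): L=2.6087, (cx,cy)=(0.3507,0.9365)
member 9 (4-6): L=1.6130, (cx,cy)=(1.0000,0.0000)
member 10 (5-6): L=2.5408, (cx,cy)=(0.2747,-0.9615)
solve A·x = −loads:
  F[0-1] = -484.0287 N (compression)
  F[0-2] = -1217.1846 N (compression)
  F[1-2] = +485.3790 N (tension)
  F[1-3] = -293.7669 N (compression)
  F[2-3] = -488.1701 N (compression)
  F[2-4] = -896.4575 N (compression)
  F[3-4] = +423.6468 N (tension)
  F[3-5] = -593.6359 N (compression)
  F[4-5] = +983.3589 N (tension)
  F[4-6] = +245.5295 N (tension)
  F[5-6] = -893.7410 N (compression)
  Rx@0 = +1354.7900 N
  Ry@0 = +464.0566 N
  Ry@6 = +859.3534 N

-293.767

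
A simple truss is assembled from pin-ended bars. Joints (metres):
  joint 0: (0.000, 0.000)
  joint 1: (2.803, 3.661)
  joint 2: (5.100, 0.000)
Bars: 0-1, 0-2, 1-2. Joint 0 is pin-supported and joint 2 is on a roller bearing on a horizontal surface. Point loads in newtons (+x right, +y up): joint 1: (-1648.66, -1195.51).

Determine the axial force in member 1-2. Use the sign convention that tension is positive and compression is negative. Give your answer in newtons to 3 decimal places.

621.454

N=3 nodes, M=3 members, R=3 reactions → 2N=6, M+R=6
member 0 (0-1): L=4.6108, (cx,cy)=(0.6079,0.7940)
member 1 (0-2): L=5.1000, (cx,cy)=(1.0000,0.0000)
member 2 (1-2): L=4.3219, (cx,cy)=(0.5315,-0.8471)
solve A·x = −loads:
  F[0-1] = -2168.6728 N (compression)
  F[0-2] = -330.2871 N (compression)
  F[1-2] = +621.4540 N (tension)
  Rx@0 = +1648.6600 N
  Ry@0 = +1721.9276 N
  Ry@2 = -526.4176 N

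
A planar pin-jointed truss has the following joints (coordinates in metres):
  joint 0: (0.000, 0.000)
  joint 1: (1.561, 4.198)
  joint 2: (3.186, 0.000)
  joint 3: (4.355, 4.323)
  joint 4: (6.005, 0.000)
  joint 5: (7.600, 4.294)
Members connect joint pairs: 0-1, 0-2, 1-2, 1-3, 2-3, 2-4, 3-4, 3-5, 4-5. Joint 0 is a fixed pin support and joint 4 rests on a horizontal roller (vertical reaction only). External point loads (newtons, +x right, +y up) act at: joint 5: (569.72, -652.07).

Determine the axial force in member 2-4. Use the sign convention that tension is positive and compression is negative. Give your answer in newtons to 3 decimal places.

N=6 nodes, M=9 members, R=3 reactions → 2N=12, M+R=12
member 0 (0-1): L=4.4788, (cx,cy)=(0.3485,0.9373)
member 1 (0-2): L=3.1860, (cx,cy)=(1.0000,0.0000)
member 2 (1-2): L=4.5015, (cx,cy)=(0.3610,-0.9326)
member 3 (1-3): L=2.7968, (cx,cy)=(0.9990,0.0447)
member 4 (2-3): L=4.4783, (cx,cy)=(0.2610,0.9653)
member 5 (2-4): L=2.8190, (cx,cy)=(1.0000,0.0000)
member 6 (3-4): L=4.6272, (cx,cy)=(0.3566,-0.9343)
member 7 (3-5): L=3.2451, (cx,cy)=(1.0000,-0.0089)
member 8 (4-5): L=4.5807, (cx,cy)=(0.3482,0.9374)
solve A·x = −loads:
  F[0-1] = +619.4269 N (tension)
  F[0-2] = +353.8321 N (tension)
  F[1-2] = -601.7885 N (compression)
  F[1-3] = +433.5595 N (tension)
  F[2-3] = +581.3671 N (tension)
  F[2-4] = -15.1654 N (compression)
  F[3-4] = -629.1812 N (compression)
  F[3-5] = +809.2764 N (tension)
  F[4-5] = -687.8864 N (compression)
  Rx@0 = -569.7200 N
  Ry@0 = -580.5877 N
  Ry@4 = +1232.6577 N

-15.165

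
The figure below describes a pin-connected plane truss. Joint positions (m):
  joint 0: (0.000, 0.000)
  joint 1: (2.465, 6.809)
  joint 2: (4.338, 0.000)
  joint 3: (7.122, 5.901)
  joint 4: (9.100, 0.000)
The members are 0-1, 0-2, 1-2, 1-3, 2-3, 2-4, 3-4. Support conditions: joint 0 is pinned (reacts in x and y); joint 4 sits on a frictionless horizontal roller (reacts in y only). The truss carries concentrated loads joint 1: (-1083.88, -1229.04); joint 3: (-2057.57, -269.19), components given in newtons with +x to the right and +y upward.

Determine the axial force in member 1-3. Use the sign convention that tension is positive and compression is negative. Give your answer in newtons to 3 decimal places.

-595.314

N=5 nodes, M=7 members, R=3 reactions → 2N=10, M+R=10
member 0 (0-1): L=7.2415, (cx,cy)=(0.3404,0.9403)
member 1 (0-2): L=4.3380, (cx,cy)=(1.0000,0.0000)
member 2 (1-2): L=7.0619, (cx,cy)=(0.2652,-0.9642)
member 3 (1-3): L=4.7447, (cx,cy)=(0.9815,-0.1914)
member 4 (2-3): L=6.5248, (cx,cy)=(0.4267,0.9044)
member 5 (2-4): L=4.7620, (cx,cy)=(1.0000,0.0000)
member 6 (3-4): L=6.2237, (cx,cy)=(0.3178,-0.9482)
solve A·x = −loads:
  F[0-1] = -3296.7720 N (compression)
  F[0-2] = -2019.2252 N (compression)
  F[1-2] = +2058.4984 N (tension)
  F[1-3] = -595.3141 N (compression)
  F[2-3] = -2194.5742 N (compression)
  F[2-4] = -536.8723 N (compression)
  F[3-4] = +1689.2442 N (tension)
  Rx@0 = +3141.4500 N
  Ry@0 = +3099.8899 N
  Ry@4 = -1601.6599 N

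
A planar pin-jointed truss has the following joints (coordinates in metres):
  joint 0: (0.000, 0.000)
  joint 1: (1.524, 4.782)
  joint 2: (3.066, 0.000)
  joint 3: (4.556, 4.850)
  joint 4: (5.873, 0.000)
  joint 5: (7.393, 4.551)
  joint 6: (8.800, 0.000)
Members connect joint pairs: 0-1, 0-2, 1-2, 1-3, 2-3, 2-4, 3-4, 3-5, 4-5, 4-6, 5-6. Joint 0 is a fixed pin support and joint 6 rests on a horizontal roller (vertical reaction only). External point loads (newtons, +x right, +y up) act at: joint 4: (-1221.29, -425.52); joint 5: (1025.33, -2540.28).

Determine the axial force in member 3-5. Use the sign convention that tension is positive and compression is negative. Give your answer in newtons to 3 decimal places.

-21.850

N=7 nodes, M=11 members, R=3 reactions → 2N=14, M+R=14
member 0 (0-1): L=5.0190, (cx,cy)=(0.3036,0.9528)
member 1 (0-2): L=3.0660, (cx,cy)=(1.0000,0.0000)
member 2 (1-2): L=5.0245, (cx,cy)=(0.3069,-0.9517)
member 3 (1-3): L=3.0328, (cx,cy)=(0.9997,0.0224)
member 4 (2-3): L=5.0737, (cx,cy)=(0.2937,0.9559)
member 5 (2-4): L=2.8070, (cx,cy)=(1.0000,0.0000)
member 6 (3-4): L=5.0256, (cx,cy)=(0.2621,-0.9651)
member 7 (3-5): L=2.8527, (cx,cy)=(0.9945,-0.1048)
member 8 (4-5): L=4.7981, (cx,cy)=(0.3168,0.9485)
member 9 (4-6): L=2.9270, (cx,cy)=(1.0000,0.0000)
member 10 (5-6): L=4.7635, (cx,cy)=(0.2954,-0.9554)
solve A·x = −loads:
  F[0-1] = -18.2950 N (compression)
  F[0-2] = -190.4048 N (compression)
  F[1-2] = +18.0535 N (tension)
  F[1-3] = -11.0986 N (compression)
  F[2-3] = -17.9749 N (compression)
  F[2-4] = -179.5855 N (compression)
  F[3-4] = +20.4355 N (tension)
  F[3-5] = -21.8501 N (compression)
  F[4-5] = +427.8340 N (tension)
  F[4-6] = +911.5260 N (tension)
  F[5-6] = -3086.0587 N (compression)
  Rx@0 = +195.9600 N
  Ry@0 = +17.4312 N
  Ry@6 = +2948.3688 N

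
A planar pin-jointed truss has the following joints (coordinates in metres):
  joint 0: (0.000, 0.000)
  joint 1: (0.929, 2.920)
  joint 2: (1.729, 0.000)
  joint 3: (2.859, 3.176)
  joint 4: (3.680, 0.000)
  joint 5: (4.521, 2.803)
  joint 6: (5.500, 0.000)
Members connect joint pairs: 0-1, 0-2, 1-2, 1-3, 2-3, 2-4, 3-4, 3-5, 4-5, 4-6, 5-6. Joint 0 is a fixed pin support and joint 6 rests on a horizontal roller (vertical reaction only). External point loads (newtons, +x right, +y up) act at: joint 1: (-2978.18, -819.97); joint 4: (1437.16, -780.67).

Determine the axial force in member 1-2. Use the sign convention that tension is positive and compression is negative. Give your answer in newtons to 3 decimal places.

N=7 nodes, M=11 members, R=3 reactions → 2N=14, M+R=14
member 0 (0-1): L=3.0642, (cx,cy)=(0.3032,0.9529)
member 1 (0-2): L=1.7290, (cx,cy)=(1.0000,0.0000)
member 2 (1-2): L=3.0276, (cx,cy)=(0.2642,-0.9645)
member 3 (1-3): L=1.9469, (cx,cy)=(0.9913,0.1315)
member 4 (2-3): L=3.3710, (cx,cy)=(0.3352,0.9421)
member 5 (2-4): L=1.9510, (cx,cy)=(1.0000,0.0000)
member 6 (3-4): L=3.2804, (cx,cy)=(0.2503,-0.9682)
member 7 (3-5): L=1.7033, (cx,cy)=(0.9757,-0.2190)
member 8 (4-5): L=2.9264, (cx,cy)=(0.2874,0.9578)
member 9 (4-6): L=1.8200, (cx,cy)=(1.0000,0.0000)
member 10 (5-6): L=2.9690, (cx,cy)=(0.3297,-0.9441)
solve A·x = −loads:
  F[0-1] = -2645.4532 N (compression)
  F[0-2] = -738.9802 N (compression)
  F[1-2] = +1990.6031 N (tension)
  F[1-3] = +1664.6060 N (tension)
  F[2-3] = -2037.7498 N (compression)
  F[2-4] = +470.0785 N (tension)
  F[3-4] = +1627.1080 N (tension)
  F[3-5] = +573.7843 N (tension)
  F[4-5] = -829.6526 N (compression)
  F[4-6] = -321.4331 N (compression)
  F[5-6] = +974.8217 N (tension)
  Rx@0 = +1541.0200 N
  Ry@0 = +2520.9432 N
  Ry@6 = -920.3032 N

1990.603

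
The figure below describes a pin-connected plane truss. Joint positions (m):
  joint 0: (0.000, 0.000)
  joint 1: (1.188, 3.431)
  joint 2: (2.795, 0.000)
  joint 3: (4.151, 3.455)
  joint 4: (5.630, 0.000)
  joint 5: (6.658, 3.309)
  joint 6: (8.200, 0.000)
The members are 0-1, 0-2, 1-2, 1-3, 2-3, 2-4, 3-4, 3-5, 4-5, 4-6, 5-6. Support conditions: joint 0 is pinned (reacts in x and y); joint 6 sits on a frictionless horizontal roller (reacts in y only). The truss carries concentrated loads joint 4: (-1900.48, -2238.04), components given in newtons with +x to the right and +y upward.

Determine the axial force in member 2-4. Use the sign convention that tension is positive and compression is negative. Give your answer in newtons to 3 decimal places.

-1057.744

N=7 nodes, M=11 members, R=3 reactions → 2N=14, M+R=14
member 0 (0-1): L=3.6309, (cx,cy)=(0.3272,0.9450)
member 1 (0-2): L=2.7950, (cx,cy)=(1.0000,0.0000)
member 2 (1-2): L=3.7887, (cx,cy)=(0.4242,-0.9056)
member 3 (1-3): L=2.9631, (cx,cy)=(1.0000,0.0081)
member 4 (2-3): L=3.7116, (cx,cy)=(0.3653,0.9309)
member 5 (2-4): L=2.8350, (cx,cy)=(1.0000,0.0000)
member 6 (3-4): L=3.7583, (cx,cy)=(0.3935,-0.9193)
member 7 (3-5): L=2.5112, (cx,cy)=(0.9983,-0.0581)
member 8 (4-5): L=3.4650, (cx,cy)=(0.2967,0.9550)
member 9 (4-6): L=2.5700, (cx,cy)=(1.0000,0.0000)
member 10 (5-6): L=3.6506, (cx,cy)=(0.4224,-0.9064)
solve A·x = −loads:
  F[0-1] = -742.2928 N (compression)
  F[0-2] = -1657.6050 N (compression)
  F[1-2] = +769.4702 N (tension)
  F[1-3] = -569.2695 N (compression)
  F[2-3] = -748.5703 N (compression)
  F[2-4] = -1057.7435 N (compression)
  F[3-4] = +837.2598 N (tension)
  F[3-5] = -1174.2127 N (compression)
  F[4-5] = +1537.5648 N (tension)
  F[4-6] = +716.0610 N (tension)
  F[5-6] = -1695.2580 N (compression)
  Rx@0 = +1900.4800 N
  Ry@0 = +701.4345 N
  Ry@6 = +1536.6055 N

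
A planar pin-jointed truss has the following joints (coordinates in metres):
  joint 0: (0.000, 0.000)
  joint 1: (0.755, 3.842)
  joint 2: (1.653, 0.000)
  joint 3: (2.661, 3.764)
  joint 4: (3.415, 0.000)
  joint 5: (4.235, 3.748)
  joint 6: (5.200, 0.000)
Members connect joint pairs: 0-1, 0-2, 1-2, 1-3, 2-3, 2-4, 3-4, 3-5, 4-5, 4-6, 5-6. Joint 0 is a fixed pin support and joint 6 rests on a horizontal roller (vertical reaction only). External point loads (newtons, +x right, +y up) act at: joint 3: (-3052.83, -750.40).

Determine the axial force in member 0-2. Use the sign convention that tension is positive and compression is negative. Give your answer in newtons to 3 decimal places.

N=7 nodes, M=11 members, R=3 reactions → 2N=14, M+R=14
member 0 (0-1): L=3.9155, (cx,cy)=(0.1928,0.9812)
member 1 (0-2): L=1.6530, (cx,cy)=(1.0000,0.0000)
member 2 (1-2): L=3.9456, (cx,cy)=(0.2276,-0.9738)
member 3 (1-3): L=1.9076, (cx,cy)=(0.9992,-0.0409)
member 4 (2-3): L=3.8966, (cx,cy)=(0.2587,0.9660)
member 5 (2-4): L=1.7620, (cx,cy)=(1.0000,0.0000)
member 6 (3-4): L=3.8388, (cx,cy)=(0.1964,-0.9805)
member 7 (3-5): L=1.5741, (cx,cy)=(0.9999,-0.0102)
member 8 (4-5): L=3.8367, (cx,cy)=(0.2137,0.9769)
member 9 (4-6): L=1.7850, (cx,cy)=(1.0000,0.0000)
member 10 (5-6): L=3.8702, (cx,cy)=(0.2493,-0.9684)
solve A·x = −loads:
  F[0-1] = -2625.4475 N (compression)
  F[0-2] = -2546.5798 N (compression)
  F[1-2] = +2692.6415 N (tension)
  F[1-3] = -1120.0271 N (compression)
  F[2-3] = -2714.3656 N (compression)
  F[2-4] = -1231.5745 N (compression)
  F[3-4] = +1853.0537 N (tension)
  F[3-5] = +867.6487 N (tension)
  F[4-5] = -1859.9342 N (compression)
  F[4-6] = -470.0839 N (compression)
  F[5-6] = +1885.3219 N (tension)
  Rx@0 = +3052.8300 N
  Ry@0 = +2576.1765 N
  Ry@6 = -1825.7765 N

-2546.580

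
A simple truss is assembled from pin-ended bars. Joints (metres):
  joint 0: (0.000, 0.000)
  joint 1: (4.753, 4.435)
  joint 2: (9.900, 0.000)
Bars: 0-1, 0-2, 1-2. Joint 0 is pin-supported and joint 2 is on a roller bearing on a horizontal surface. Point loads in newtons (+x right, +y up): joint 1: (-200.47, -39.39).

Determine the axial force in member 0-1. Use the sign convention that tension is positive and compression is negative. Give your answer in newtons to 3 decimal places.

-161.655

N=3 nodes, M=3 members, R=3 reactions → 2N=6, M+R=6
member 0 (0-1): L=6.5008, (cx,cy)=(0.7311,0.6822)
member 1 (0-2): L=9.9000, (cx,cy)=(1.0000,0.0000)
member 2 (1-2): L=6.7942, (cx,cy)=(0.7576,-0.6528)
solve A·x = −loads:
  F[0-1] = -161.6553 N (compression)
  F[0-2] = -82.2769 N (compression)
  F[1-2] = +108.6078 N (tension)
  Rx@0 = +200.4700 N
  Ry@0 = +110.2853 N
  Ry@2 = -70.8953 N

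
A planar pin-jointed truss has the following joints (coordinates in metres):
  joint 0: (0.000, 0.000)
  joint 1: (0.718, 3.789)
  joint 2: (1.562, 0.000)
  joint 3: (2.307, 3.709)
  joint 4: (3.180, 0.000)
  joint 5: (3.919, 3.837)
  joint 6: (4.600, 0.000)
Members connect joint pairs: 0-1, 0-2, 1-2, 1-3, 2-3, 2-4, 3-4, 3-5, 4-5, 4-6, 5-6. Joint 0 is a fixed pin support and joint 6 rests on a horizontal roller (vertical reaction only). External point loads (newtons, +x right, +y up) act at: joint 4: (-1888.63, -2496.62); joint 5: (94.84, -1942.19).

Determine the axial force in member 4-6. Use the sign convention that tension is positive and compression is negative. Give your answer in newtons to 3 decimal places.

614.035

N=7 nodes, M=11 members, R=3 reactions → 2N=14, M+R=14
member 0 (0-1): L=3.8564, (cx,cy)=(0.1862,0.9825)
member 1 (0-2): L=1.5620, (cx,cy)=(1.0000,0.0000)
member 2 (1-2): L=3.8819, (cx,cy)=(0.2174,-0.9761)
member 3 (1-3): L=1.5910, (cx,cy)=(0.9987,-0.0503)
member 4 (2-3): L=3.7831, (cx,cy)=(0.1969,0.9804)
member 5 (2-4): L=1.6180, (cx,cy)=(1.0000,0.0000)
member 6 (3-4): L=3.8104, (cx,cy)=(0.2291,-0.9734)
member 7 (3-5): L=1.6171, (cx,cy)=(0.9969,0.0792)
member 8 (4-5): L=3.9075, (cx,cy)=(0.1891,0.9820)
member 9 (4-6): L=1.4200, (cx,cy)=(1.0000,0.0000)
member 10 (5-6): L=3.8970, (cx,cy)=(0.1748,-0.9846)
solve A·x = −loads:
  F[0-1] = -996.5397 N (compression)
  F[0-2] = -1608.2516 N (compression)
  F[1-2] = +1024.1677 N (tension)
  F[1-3] = -408.7314 N (compression)
  F[2-3] = -1019.6342 N (compression)
  F[2-4] = -1184.7797 N (compression)
  F[3-4] = +938.6489 N (tension)
  F[3-5] = -826.6603 N (compression)
  F[4-5] = +1612.0307 N (tension)
  F[4-6] = +614.0349 N (tension)
  F[5-6] = -3513.7623 N (compression)
  Rx@0 = +1793.7900 N
  Ry@0 = +979.1154 N
  Ry@6 = +3459.6946 N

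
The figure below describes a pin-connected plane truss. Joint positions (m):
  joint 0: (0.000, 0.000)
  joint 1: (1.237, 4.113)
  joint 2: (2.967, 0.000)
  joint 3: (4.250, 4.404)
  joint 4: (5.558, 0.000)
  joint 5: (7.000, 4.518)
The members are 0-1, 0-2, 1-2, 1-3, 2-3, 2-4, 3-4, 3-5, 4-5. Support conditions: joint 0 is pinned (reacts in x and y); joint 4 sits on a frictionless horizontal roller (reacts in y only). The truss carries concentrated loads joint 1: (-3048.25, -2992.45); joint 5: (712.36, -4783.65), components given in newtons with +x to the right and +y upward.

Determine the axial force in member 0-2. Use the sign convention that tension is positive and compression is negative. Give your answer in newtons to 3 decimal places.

N=6 nodes, M=9 members, R=3 reactions → 2N=12, M+R=12
member 0 (0-1): L=4.2950, (cx,cy)=(0.2880,0.9576)
member 1 (0-2): L=2.9670, (cx,cy)=(1.0000,0.0000)
member 2 (1-2): L=4.4620, (cx,cy)=(0.3877,-0.9218)
member 3 (1-3): L=3.0270, (cx,cy)=(0.9954,0.0961)
member 4 (2-3): L=4.5871, (cx,cy)=(0.2797,0.9601)
member 5 (2-4): L=2.5910, (cx,cy)=(1.0000,0.0000)
member 6 (3-4): L=4.5941, (cx,cy)=(0.2847,-0.9586)
member 7 (3-5): L=2.7524, (cx,cy)=(0.9991,0.0414)
member 8 (4-5): L=4.7425, (cx,cy)=(0.3041,0.9527)
solve A·x = −loads:
  F[0-1] = -2884.2429 N (compression)
  F[0-2] = -1505.1992 N (compression)
  F[1-2] = -16.9354 N (compression)
  F[1-3] = +2234.4746 N (tension)
  F[2-3] = +16.2596 N (tension)
  F[2-4] = -1516.3131 N (compression)
  F[3-4] = -142.2393 N (compression)
  F[3-5] = +2271.1191 N (tension)
  F[4-5] = -5120.1353 N (compression)
  Rx@0 = +2335.8900 N
  Ry@0 = +2762.0300 N
  Ry@4 = +5014.0700 N

-1505.199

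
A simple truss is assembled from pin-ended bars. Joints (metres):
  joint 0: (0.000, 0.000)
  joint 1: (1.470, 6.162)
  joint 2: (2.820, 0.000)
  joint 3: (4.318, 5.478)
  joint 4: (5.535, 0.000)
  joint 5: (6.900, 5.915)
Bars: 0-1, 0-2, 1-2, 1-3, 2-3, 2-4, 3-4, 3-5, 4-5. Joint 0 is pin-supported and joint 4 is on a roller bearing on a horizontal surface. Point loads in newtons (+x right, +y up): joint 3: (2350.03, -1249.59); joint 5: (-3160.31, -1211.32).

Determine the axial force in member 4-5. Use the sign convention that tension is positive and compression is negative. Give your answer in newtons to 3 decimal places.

-722.436

N=6 nodes, M=9 members, R=3 reactions → 2N=12, M+R=12
member 0 (0-1): L=6.3349, (cx,cy)=(0.2320,0.9727)
member 1 (0-2): L=2.8200, (cx,cy)=(1.0000,0.0000)
member 2 (1-2): L=6.3081, (cx,cy)=(0.2140,-0.9768)
member 3 (1-3): L=2.9290, (cx,cy)=(0.9724,-0.2335)
member 4 (2-3): L=5.6791, (cx,cy)=(0.2638,0.9646)
member 5 (2-4): L=2.7150, (cx,cy)=(1.0000,0.0000)
member 6 (3-4): L=5.6116, (cx,cy)=(0.2169,-0.9762)
member 7 (3-5): L=2.6187, (cx,cy)=(0.9860,0.1669)
member 8 (4-5): L=6.0705, (cx,cy)=(0.2249,0.9744)
solve A·x = −loads:
  F[0-1] = -1056.3064 N (compression)
  F[0-2] = -565.1669 N (compression)
  F[1-2] = +1173.8741 N (tension)
  F[1-3] = -510.4464 N (compression)
  F[2-3] = -1188.7783 N (compression)
  F[2-4] = -0.3799 N (compression)
  F[3-4] = -747.2860 N (compression)
  F[3-5] = -3040.4972 N (compression)
  F[4-5] = -722.4364 N (compression)
  Rx@0 = +810.2800 N
  Ry@0 = +1027.4740 N
  Ry@4 = +1433.4360 N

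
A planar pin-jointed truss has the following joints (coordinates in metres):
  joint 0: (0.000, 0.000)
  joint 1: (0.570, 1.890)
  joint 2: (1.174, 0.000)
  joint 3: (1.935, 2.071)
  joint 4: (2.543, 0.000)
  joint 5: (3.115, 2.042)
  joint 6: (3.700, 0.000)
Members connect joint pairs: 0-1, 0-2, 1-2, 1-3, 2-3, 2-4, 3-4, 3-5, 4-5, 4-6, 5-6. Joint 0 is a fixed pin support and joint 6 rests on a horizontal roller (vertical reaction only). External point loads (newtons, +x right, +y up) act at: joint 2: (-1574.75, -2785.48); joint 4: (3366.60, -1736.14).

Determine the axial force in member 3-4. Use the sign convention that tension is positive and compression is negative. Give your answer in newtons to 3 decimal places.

-325.380

N=7 nodes, M=11 members, R=3 reactions → 2N=14, M+R=14
member 0 (0-1): L=1.9741, (cx,cy)=(0.2887,0.9574)
member 1 (0-2): L=1.1740, (cx,cy)=(1.0000,0.0000)
member 2 (1-2): L=1.9842, (cx,cy)=(0.3044,-0.9525)
member 3 (1-3): L=1.3769, (cx,cy)=(0.9913,0.1315)
member 4 (2-3): L=2.2064, (cx,cy)=(0.3449,0.9386)
member 5 (2-4): L=1.3690, (cx,cy)=(1.0000,0.0000)
member 6 (3-4): L=2.1584, (cx,cy)=(0.2817,-0.9595)
member 7 (3-5): L=1.1804, (cx,cy)=(0.9997,-0.0246)
member 8 (4-5): L=2.1206, (cx,cy)=(0.2697,0.9629)
member 9 (4-6): L=1.1570, (cx,cy)=(1.0000,0.0000)
member 10 (5-6): L=2.1241, (cx,cy)=(0.2754,-0.9613)
solve A·x = −loads:
  F[0-1] = -2553.3032 N (compression)
  F[0-2] = +2529.0954 N (tension)
  F[1-2] = +2363.5580 N (tension)
  F[1-3] = -1469.4870 N (compression)
  F[2-3] = +569.0101 N (tension)
  F[2-4] = +4627.0803 N (tension)
  F[3-4] = -325.3804 N (compression)
  F[3-5] = -1169.1769 N (compression)
  F[4-5] = +2127.1893 N (tension)
  F[4-6] = +595.0469 N (tension)
  F[5-6] = -2160.6247 N (compression)
  Rx@0 = -1791.8500 N
  Ry@0 = +2444.5504 N
  Ry@6 = +2077.0696 N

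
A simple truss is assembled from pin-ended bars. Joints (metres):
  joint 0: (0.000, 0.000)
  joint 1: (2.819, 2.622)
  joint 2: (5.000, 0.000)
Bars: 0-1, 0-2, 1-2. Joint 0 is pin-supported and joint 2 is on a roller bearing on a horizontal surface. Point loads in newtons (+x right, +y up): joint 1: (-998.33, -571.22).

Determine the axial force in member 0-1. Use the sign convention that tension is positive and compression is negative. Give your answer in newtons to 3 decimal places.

-1134.543

N=3 nodes, M=3 members, R=3 reactions → 2N=6, M+R=6
member 0 (0-1): L=3.8499, (cx,cy)=(0.7322,0.6811)
member 1 (0-2): L=5.0000, (cx,cy)=(1.0000,0.0000)
member 2 (1-2): L=3.4105, (cx,cy)=(0.6395,-0.7688)
solve A·x = −loads:
  F[0-1] = -1134.5432 N (compression)
  F[0-2] = -167.5847 N (compression)
  F[1-2] = +262.0591 N (tension)
  Rx@0 = +998.3300 N
  Ry@0 = +772.6904 N
  Ry@2 = -201.4704 N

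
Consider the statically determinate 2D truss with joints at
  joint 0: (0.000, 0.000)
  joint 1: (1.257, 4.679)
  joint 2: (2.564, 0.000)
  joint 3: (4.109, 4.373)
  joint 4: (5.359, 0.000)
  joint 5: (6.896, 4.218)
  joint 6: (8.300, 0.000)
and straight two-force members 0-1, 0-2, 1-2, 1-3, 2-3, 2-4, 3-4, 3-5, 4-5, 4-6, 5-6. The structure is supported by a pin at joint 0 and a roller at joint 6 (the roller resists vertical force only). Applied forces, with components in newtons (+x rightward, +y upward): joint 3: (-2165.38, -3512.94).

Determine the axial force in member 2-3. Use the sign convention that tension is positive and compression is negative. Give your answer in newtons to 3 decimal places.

N=7 nodes, M=11 members, R=3 reactions → 2N=14, M+R=14
member 0 (0-1): L=4.8449, (cx,cy)=(0.2594,0.9658)
member 1 (0-2): L=2.5640, (cx,cy)=(1.0000,0.0000)
member 2 (1-2): L=4.8581, (cx,cy)=(0.2690,-0.9631)
member 3 (1-3): L=2.8684, (cx,cy)=(0.9943,-0.1067)
member 4 (2-3): L=4.6379, (cx,cy)=(0.3331,0.9429)
member 5 (2-4): L=2.7950, (cx,cy)=(1.0000,0.0000)
member 6 (3-4): L=4.5481, (cx,cy)=(0.2748,-0.9615)
member 7 (3-5): L=2.7913, (cx,cy)=(0.9985,-0.0555)
member 8 (4-5): L=4.4893, (cx,cy)=(0.3424,0.9396)
member 9 (4-6): L=2.9410, (cx,cy)=(1.0000,0.0000)
member 10 (5-6): L=4.4455, (cx,cy)=(0.3158,-0.9488)
solve A·x = −loads:
  F[0-1] = -3018.0377 N (compression)
  F[0-2] = -1382.3565 N (compression)
  F[1-2] = +3209.6934 N (tension)
  F[1-3] = -1655.9915 N (compression)
  F[2-3] = -3278.6195 N (compression)
  F[2-4] = +573.3501 N (tension)
  F[3-4] = -598.5608 N (compression)
  F[3-5] = -409.4751 N (compression)
  F[4-5] = +612.5285 N (tension)
  F[4-6] = +199.1325 N (tension)
  F[5-6] = -630.5198 N (compression)
  Rx@0 = +2165.3800 N
  Ry@0 = +2914.6914 N
  Ry@6 = +598.2486 N

-3278.619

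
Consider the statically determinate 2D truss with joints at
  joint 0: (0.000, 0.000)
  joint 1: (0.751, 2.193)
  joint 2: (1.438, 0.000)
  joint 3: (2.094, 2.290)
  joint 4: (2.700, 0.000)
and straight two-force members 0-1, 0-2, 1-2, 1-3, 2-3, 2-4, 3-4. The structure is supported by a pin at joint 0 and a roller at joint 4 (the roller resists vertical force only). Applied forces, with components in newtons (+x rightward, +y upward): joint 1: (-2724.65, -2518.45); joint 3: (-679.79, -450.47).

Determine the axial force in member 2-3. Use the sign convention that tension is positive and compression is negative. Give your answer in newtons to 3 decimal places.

-2309.581

N=5 nodes, M=7 members, R=3 reactions → 2N=10, M+R=10
member 0 (0-1): L=2.3180, (cx,cy)=(0.3240,0.9461)
member 1 (0-2): L=1.4380, (cx,cy)=(1.0000,0.0000)
member 2 (1-2): L=2.2981, (cx,cy)=(0.2989,-0.9543)
member 3 (1-3): L=1.3465, (cx,cy)=(0.9974,0.0720)
member 4 (2-3): L=2.3821, (cx,cy)=(0.2754,0.9613)
member 5 (2-4): L=1.2620, (cx,cy)=(1.0000,0.0000)
member 6 (3-4): L=2.3688, (cx,cy)=(0.2558,-0.9667)
solve A·x = −loads:
  F[0-1] = -4977.0857 N (compression)
  F[0-2] = -1791.9518 N (compression)
  F[1-2] = +2326.6751 N (tension)
  F[1-3] = +417.7018 N (tension)
  F[2-3] = -2309.5810 N (compression)
  F[2-4] = -460.3793 N (compression)
  F[3-4] = +1799.6013 N (tension)
  Rx@0 = +3404.4400 N
  Ry@0 = +4708.6372 N
  Ry@4 = -1739.7172 N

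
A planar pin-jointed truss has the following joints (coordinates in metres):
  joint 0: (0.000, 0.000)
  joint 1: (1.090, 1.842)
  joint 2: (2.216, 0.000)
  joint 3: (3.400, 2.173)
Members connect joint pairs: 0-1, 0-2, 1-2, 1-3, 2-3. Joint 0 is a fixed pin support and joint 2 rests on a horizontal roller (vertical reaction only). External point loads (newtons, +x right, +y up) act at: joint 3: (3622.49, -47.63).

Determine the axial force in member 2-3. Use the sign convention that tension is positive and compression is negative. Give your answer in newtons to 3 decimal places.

-700.011

N=4 nodes, M=5 members, R=3 reactions → 2N=8, M+R=8
member 0 (0-1): L=2.1403, (cx,cy)=(0.5093,0.8606)
member 1 (0-2): L=2.2160, (cx,cy)=(1.0000,0.0000)
member 2 (1-2): L=2.1589, (cx,cy)=(0.5216,-0.8532)
member 3 (1-3): L=2.3336, (cx,cy)=(0.9899,0.1418)
member 4 (2-3): L=2.4746, (cx,cy)=(0.4785,0.8781)
solve A·x = −loads:
  F[0-1] = +4157.1049 N (tension)
  F[0-2] = +1505.4245 N (tension)
  F[1-2] = -3528.5304 N (compression)
  F[1-3] = +3997.8348 N (tension)
  F[2-3] = -700.0113 N (compression)
  Rx@0 = -3622.4900 N
  Ry@0 = -3577.6465 N
  Ry@2 = +3625.2765 N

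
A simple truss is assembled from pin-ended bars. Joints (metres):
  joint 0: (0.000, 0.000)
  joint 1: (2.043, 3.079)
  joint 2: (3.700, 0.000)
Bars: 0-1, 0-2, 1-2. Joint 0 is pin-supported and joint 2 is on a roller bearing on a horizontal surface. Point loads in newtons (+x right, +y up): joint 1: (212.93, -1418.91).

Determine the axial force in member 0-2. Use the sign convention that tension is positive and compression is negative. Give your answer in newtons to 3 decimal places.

516.991

N=3 nodes, M=3 members, R=3 reactions → 2N=6, M+R=6
member 0 (0-1): L=3.6951, (cx,cy)=(0.5529,0.8333)
member 1 (0-2): L=3.7000, (cx,cy)=(1.0000,0.0000)
member 2 (1-2): L=3.4966, (cx,cy)=(0.4739,-0.8806)
solve A·x = −loads:
  F[0-1] = -549.9504 N (compression)
  F[0-2] = +516.9908 N (tension)
  F[1-2] = -1090.9393 N (compression)
  Rx@0 = -212.9300 N
  Ry@0 = +458.2493 N
  Ry@2 = +960.6607 N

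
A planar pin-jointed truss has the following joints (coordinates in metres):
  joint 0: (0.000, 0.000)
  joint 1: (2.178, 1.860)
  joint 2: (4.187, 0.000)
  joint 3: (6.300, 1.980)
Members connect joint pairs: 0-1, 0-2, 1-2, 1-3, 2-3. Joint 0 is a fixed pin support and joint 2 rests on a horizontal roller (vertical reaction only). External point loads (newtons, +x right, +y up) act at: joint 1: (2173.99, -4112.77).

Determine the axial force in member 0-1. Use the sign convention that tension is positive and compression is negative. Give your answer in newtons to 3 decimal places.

N=4 nodes, M=5 members, R=3 reactions → 2N=8, M+R=8
member 0 (0-1): L=2.8641, (cx,cy)=(0.7604,0.6494)
member 1 (0-2): L=4.1870, (cx,cy)=(1.0000,0.0000)
member 2 (1-2): L=2.7378, (cx,cy)=(0.7338,-0.6794)
member 3 (1-3): L=4.1237, (cx,cy)=(0.9996,0.0291)
member 4 (2-3): L=2.8957, (cx,cy)=(0.7297,0.6838)
solve A·x = −loads:
  F[0-1] = -1551.6031 N (compression)
  F[0-2] = +3353.8885 N (tension)
  F[1-2] = -4570.6107 N (compression)
  F[1-3] = -0.0000 N (compression)
  F[2-3] = +0.0000 N (tension)
  Rx@0 = -2173.9900 N
  Ry@0 = +1007.6268 N
  Ry@2 = +3105.1432 N

-1551.603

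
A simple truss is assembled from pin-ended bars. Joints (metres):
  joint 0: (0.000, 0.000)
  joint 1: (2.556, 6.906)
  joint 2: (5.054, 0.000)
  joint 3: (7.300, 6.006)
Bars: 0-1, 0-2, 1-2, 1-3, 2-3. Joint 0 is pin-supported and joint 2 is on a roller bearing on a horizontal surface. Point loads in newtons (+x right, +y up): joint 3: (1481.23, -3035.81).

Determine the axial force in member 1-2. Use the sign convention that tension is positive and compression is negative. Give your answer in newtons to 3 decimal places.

N=4 nodes, M=5 members, R=3 reactions → 2N=8, M+R=8
member 0 (0-1): L=7.3638, (cx,cy)=(0.3471,0.9378)
member 1 (0-2): L=5.0540, (cx,cy)=(1.0000,0.0000)
member 2 (1-2): L=7.3439, (cx,cy)=(0.3401,-0.9404)
member 3 (1-3): L=4.8286, (cx,cy)=(0.9825,-0.1864)
member 4 (2-3): L=6.4122, (cx,cy)=(0.3503,0.9366)
solve A·x = −loads:
  F[0-1] = +3315.4911 N (tension)
  F[0-2] = +330.4163 N (tension)
  F[1-2] = -3799.4091 N (compression)
  F[1-3] = +2486.7464 N (tension)
  F[2-3] = -2746.2878 N (compression)
  Rx@0 = -1481.2300 N
  Ry@0 = -3109.3583 N
  Ry@2 = +6145.1683 N

-3799.409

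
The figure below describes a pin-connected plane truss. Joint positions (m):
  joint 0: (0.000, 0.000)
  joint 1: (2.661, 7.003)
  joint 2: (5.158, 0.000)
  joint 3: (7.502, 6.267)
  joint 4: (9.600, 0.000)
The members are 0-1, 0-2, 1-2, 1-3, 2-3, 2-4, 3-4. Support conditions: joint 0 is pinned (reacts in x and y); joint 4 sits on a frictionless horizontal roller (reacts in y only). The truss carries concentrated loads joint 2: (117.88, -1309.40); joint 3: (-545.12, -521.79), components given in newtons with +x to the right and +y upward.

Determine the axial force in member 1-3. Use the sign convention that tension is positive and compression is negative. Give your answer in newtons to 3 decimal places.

N=5 nodes, M=7 members, R=3 reactions → 2N=10, M+R=10
member 0 (0-1): L=7.4915, (cx,cy)=(0.3552,0.9348)
member 1 (0-2): L=5.1580, (cx,cy)=(1.0000,0.0000)
member 2 (1-2): L=7.4349, (cx,cy)=(0.3359,-0.9419)
member 3 (1-3): L=4.8966, (cx,cy)=(0.9886,-0.1503)
member 4 (2-3): L=6.6910, (cx,cy)=(0.3503,0.9366)
member 5 (2-4): L=4.4420, (cx,cy)=(1.0000,0.0000)
member 6 (3-4): L=6.6088, (cx,cy)=(0.3175,-0.9483)
solve A·x = −loads:
  F[0-1] = -1150.8088 N (compression)
  F[0-2] = -18.4711 N (compression)
  F[1-2] = +1277.3260 N (tension)
  F[1-3] = -847.3867 N (compression)
  F[2-3] = +113.4569 N (tension)
  F[2-4] = +252.8934 N (tension)
  F[3-4] = -796.6323 N (compression)
  Rx@0 = +427.2400 N
  Ry@0 = +1075.7643 N
  Ry@4 = +755.4257 N

-847.387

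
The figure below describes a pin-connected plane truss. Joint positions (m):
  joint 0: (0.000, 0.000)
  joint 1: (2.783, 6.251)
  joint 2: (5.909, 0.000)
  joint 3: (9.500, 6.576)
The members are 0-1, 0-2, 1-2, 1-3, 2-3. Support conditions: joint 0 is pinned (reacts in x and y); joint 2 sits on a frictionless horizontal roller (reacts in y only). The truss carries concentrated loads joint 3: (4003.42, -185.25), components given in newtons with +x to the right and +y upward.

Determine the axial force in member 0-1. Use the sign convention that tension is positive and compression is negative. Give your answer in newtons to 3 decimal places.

N=4 nodes, M=5 members, R=3 reactions → 2N=8, M+R=8
member 0 (0-1): L=6.8425, (cx,cy)=(0.4067,0.9136)
member 1 (0-2): L=5.9090, (cx,cy)=(1.0000,0.0000)
member 2 (1-2): L=6.9891, (cx,cy)=(0.4473,-0.8944)
member 3 (1-3): L=6.7249, (cx,cy)=(0.9988,0.0483)
member 4 (2-3): L=7.4926, (cx,cy)=(0.4793,0.8777)
solve A·x = −loads:
  F[0-1] = +5000.1523 N (tension)
  F[0-2] = +1969.7508 N (tension)
  F[1-2] = -4879.1577 N (compression)
  F[1-3] = +4220.9062 N (tension)
  F[2-3] = -443.4929 N (compression)
  Rx@0 = -4003.4200 N
  Ry@0 = -4567.9003 N
  Ry@2 = +4753.1503 N

5000.152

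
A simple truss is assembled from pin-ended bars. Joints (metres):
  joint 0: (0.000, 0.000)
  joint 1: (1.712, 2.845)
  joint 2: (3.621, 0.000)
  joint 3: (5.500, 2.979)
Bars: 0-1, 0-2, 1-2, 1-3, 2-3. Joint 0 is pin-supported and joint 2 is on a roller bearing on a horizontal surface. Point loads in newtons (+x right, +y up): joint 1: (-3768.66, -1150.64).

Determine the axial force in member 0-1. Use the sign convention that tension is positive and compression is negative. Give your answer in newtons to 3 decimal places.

-4163.772

N=4 nodes, M=5 members, R=3 reactions → 2N=8, M+R=8
member 0 (0-1): L=3.3204, (cx,cy)=(0.5156,0.8568)
member 1 (0-2): L=3.6210, (cx,cy)=(1.0000,0.0000)
member 2 (1-2): L=3.4261, (cx,cy)=(0.5572,-0.8304)
member 3 (1-3): L=3.7904, (cx,cy)=(0.9994,0.0354)
member 4 (2-3): L=3.5221, (cx,cy)=(0.5335,0.8458)
solve A·x = −loads:
  F[0-1] = -4163.7720 N (compression)
  F[0-2] = -1621.8085 N (compression)
  F[1-2] = +2910.6927 N (tension)
  F[1-3] = +0.0000 N (tension)
  F[2-3] = -0.0000 N (compression)
  Rx@0 = +3768.6600 N
  Ry@0 = +3567.6359 N
  Ry@2 = -2416.9959 N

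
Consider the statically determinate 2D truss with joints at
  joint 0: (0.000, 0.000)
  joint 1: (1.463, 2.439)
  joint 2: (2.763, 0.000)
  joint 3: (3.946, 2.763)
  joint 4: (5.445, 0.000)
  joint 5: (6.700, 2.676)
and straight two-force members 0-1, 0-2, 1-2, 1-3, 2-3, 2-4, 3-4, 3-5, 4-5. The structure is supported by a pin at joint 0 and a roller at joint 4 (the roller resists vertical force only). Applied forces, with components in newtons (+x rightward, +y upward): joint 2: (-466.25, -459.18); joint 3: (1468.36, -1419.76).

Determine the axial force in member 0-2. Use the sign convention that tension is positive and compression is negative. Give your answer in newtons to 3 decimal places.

925.289

N=6 nodes, M=9 members, R=3 reactions → 2N=12, M+R=12
member 0 (0-1): L=2.8441, (cx,cy)=(0.5144,0.8576)
member 1 (0-2): L=2.7630, (cx,cy)=(1.0000,0.0000)
member 2 (1-2): L=2.7638, (cx,cy)=(0.4704,-0.8825)
member 3 (1-3): L=2.5040, (cx,cy)=(0.9916,0.1294)
member 4 (2-3): L=3.0056, (cx,cy)=(0.3936,0.9193)
member 5 (2-4): L=2.6820, (cx,cy)=(1.0000,0.0000)
member 6 (3-4): L=3.1434, (cx,cy)=(0.4769,-0.8790)
member 7 (3-5): L=2.7554, (cx,cy)=(0.9995,-0.0316)
member 8 (4-5): L=2.9557, (cx,cy)=(0.4246,0.9054)
solve A·x = −loads:
  F[0-1] = +149.3425 N (tension)
  F[0-2] = +925.2894 N (tension)
  F[1-2] = -125.0679 N (compression)
  F[1-3] = +136.7979 N (tension)
  F[2-3] = +619.5581 N (tension)
  F[2-4] = +1088.8552 N (tension)
  F[3-4] = -2283.3511 N (compression)
  F[3-5] = -0.0000 N (compression)
  F[4-5] = +0.0000 N (tension)
  Rx@0 = -1002.1100 N
  Ry@0 = -128.0694 N
  Ry@4 = +2007.0094 N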